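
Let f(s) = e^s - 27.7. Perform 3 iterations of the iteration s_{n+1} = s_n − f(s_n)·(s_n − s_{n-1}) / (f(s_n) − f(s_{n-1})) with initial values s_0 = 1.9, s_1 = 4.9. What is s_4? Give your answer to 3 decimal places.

3.677

f(1.9) = -21.01411, f(4.9) = 106.58978
s_2 = 4.90000 − 106.58978·(4.90000 − 1.90000) / (106.58978 − (-21.01411)) = 4.90000 − (319.76934)/(127.60389) = 2.39405
f(2.39405) = -16.74225
s_3 = 2.39405 − (-16.74225)·(2.39405 − 4.90000) / (-16.74225 − 106.58978) = 2.39405 − (41.95529)/(-123.33203) = 2.73423
f(2.73423) = -12.30214
s_4 = 2.73423 − (-12.30214)·(2.73423 − 2.39405) / (-12.30214 − (-16.74225)) = 2.73423 − (-4.18496)/(4.44011) = 3.67676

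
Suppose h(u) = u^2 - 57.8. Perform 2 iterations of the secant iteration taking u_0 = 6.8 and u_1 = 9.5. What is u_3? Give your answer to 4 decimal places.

7.5922

h(6.8) = -11.560000, h(9.5) = 32.450000
u_2 = 9.500000 − 32.450000·(9.500000 − 6.800000) / (32.450000 − (-11.560000)) = 9.500000 − (87.615000)/(44.010000) = 7.509202
h(7.509202) = -1.411879
u_3 = 7.509202 − (-1.411879)·(7.509202 − 9.500000) / (-1.411879 − 32.450000) = 7.509202 − (2.810764)/(-33.861879) = 7.592209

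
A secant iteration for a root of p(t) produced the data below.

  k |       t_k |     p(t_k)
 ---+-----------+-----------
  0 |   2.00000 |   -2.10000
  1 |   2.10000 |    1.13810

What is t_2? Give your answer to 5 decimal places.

2.06485

t_2 = 2.10000 − 1.13810·(2.10000 − 2.00000) / (1.13810 − (-2.10000))
   = 2.10000 − (0.1138100)/(3.2381000) = 2.0648528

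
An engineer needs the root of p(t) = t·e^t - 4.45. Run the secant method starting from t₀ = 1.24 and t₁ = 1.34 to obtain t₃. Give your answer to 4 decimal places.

1.2609

p(1.24) = -0.165039, p(1.34) = 0.667518
t₂ = 1.340000 − 0.667518·(1.340000 − 1.240000) / (0.667518 − (-0.165039)) = 1.340000 − (0.066752)/(0.832558) = 1.259823
p(1.259823) = -0.009378
t₃ = 1.259823 − (-0.009378)·(1.259823 − 1.340000) / (-0.009378 − 0.667518) = 1.259823 − (0.000752)/(-0.676896) = 1.260934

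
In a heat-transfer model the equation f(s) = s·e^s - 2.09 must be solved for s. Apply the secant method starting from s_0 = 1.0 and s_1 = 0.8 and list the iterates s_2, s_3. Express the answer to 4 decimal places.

f(1.0) = 0.628282, f(0.8) = -0.309567
s_2 = 0.800000 − (-0.309567)·(0.800000 − 1.000000) / (-0.309567 − 0.628282) = 0.800000 − (0.061913)/(-0.937849) = 0.866016
f(0.866016) = -0.031114
s_3 = 0.866016 − (-0.031114)·(0.866016 − 0.800000) / (-0.031114 − (-0.309567)) = 0.866016 − (-0.002054)/(0.278453) = 0.873393

0.8660, 0.8734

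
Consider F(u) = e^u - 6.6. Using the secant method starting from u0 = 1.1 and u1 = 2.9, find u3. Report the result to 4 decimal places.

1.7288

F(1.1) = -3.595834, F(2.9) = 11.574145
u2 = 2.900000 − 11.574145·(2.900000 − 1.100000) / (11.574145 − (-3.595834)) = 2.900000 − (20.833462)/(15.169979) = 1.526665
F(1.526665) = -1.997199
u3 = 1.526665 − (-1.997199)·(1.526665 − 2.900000) / (-1.997199 − 11.574145) = 1.526665 − (2.742822)/(-13.571344) = 1.728769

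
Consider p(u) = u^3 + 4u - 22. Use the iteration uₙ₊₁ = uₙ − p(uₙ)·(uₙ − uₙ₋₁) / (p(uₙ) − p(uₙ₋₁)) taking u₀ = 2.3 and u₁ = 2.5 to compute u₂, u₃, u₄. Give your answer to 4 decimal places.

2.3297, 2.3314, 2.3315

p(2.3) = -0.633000, p(2.5) = 3.625000
u₂ = 2.500000 − 3.625000·(2.500000 − 2.300000) / (3.625000 − (-0.633000)) = 2.500000 − (0.725000)/(4.258000) = 2.329732
p(2.329732) = -0.036094
u₃ = 2.329732 − (-0.036094)·(2.329732 − 2.500000) / (-0.036094 − 3.625000) = 2.329732 − (0.006146)/(-3.661094) = 2.331411
p(2.331411) = -0.002027
u₄ = 2.331411 − (-0.002027)·(2.331411 − 2.329732) / (-0.002027 − (-0.036094)) = 2.331411 − (-0.000003)/(0.034067) = 2.331511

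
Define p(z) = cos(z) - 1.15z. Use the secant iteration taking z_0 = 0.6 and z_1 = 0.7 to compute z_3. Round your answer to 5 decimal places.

0.67751

p(0.6) = 0.1353356, p(0.7) = -0.0401578
z_2 = 0.7000000 − (-0.0401578)·(0.7000000 − 0.6000000) / (-0.0401578 − 0.1353356) = 0.7000000 − (-0.0040158)/(-0.1754934) = 0.6771172
p(0.6771172) = 0.0006974
z_3 = 0.6771172 − 0.0006974·(0.6771172 − 0.7000000) / (0.0006974 − (-0.0401578)) = 0.6771172 − (-0.0000160)/(0.0408552) = 0.6775078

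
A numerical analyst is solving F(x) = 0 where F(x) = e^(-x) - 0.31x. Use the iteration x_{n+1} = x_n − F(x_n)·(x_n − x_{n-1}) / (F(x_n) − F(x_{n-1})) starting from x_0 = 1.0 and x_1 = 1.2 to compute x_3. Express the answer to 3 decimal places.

F(1.0) = 0.05788, F(1.2) = -0.07081
x_2 = 1.20000 − (-0.07081)·(1.20000 − 1.00000) / (-0.07081 − 0.05788) = 1.20000 − (-0.01416)/(-0.12869) = 1.08996
F(1.08996) = -0.00165
x_3 = 1.08996 − (-0.00165)·(1.08996 − 1.20000) / (-0.00165 − (-0.07081)) = 1.08996 − (0.00018)/(0.06915) = 1.08732

1.087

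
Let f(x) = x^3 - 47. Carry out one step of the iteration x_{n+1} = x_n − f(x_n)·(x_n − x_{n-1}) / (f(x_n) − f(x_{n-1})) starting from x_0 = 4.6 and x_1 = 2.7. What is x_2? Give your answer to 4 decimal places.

f(4.6) = 50.336000, f(2.7) = -27.317000
x_2 = 2.700000 − (-27.317000)·(2.700000 − 4.600000) / (-27.317000 − 50.336000) = 2.700000 − (51.902300)/(-77.653000) = 3.368388

3.3684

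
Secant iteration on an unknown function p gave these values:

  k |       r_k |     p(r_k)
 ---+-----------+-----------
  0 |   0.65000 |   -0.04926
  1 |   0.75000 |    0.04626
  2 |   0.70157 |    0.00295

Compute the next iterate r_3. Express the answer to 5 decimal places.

0.69827

r_3 = 0.70157 − 0.00295·(0.70157 − 0.75000) / (0.00295 − 0.04626)
   = 0.70157 − (-0.0001429)/(-0.0433100) = 0.6982713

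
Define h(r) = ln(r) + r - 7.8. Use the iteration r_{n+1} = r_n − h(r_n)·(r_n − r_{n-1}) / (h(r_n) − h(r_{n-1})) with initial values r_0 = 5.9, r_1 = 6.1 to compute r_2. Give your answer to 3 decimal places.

6.007

h(5.9) = -0.12505, h(6.1) = 0.10829
r_2 = 6.10000 − 0.10829·(6.10000 − 5.90000) / (0.10829 − (-0.12505)) = 6.10000 − (0.02166)/(0.23334) = 6.00718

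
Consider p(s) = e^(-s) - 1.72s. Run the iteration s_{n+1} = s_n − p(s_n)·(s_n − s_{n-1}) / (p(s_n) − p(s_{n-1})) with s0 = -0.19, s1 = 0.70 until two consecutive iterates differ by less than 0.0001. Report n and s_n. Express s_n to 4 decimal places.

n = 5, s_n = 0.3926

p(-0.19) = 1.536050, p(0.70) = -0.707415
s2 = 0.700000 − (-0.707415)·(0.890000)/(-2.243464) = 0.419363;  |Δ| = 0.280637
p(0.419363) = -0.063839
s3 = 0.419363 − (-0.063839)·(-0.280637)/(0.643576) = 0.391525;  |Δ| = 0.027838
p(0.391525) = 0.002601
s4 = 0.391525 − 0.002601·(-0.027838)/(0.066440) = 0.392615;  |Δ| = 0.001090
p(0.392615) = -0.000010
s5 = 0.392615 − (-0.000010)·(0.001090)/(-0.002611) = 0.392611;  |Δ| = 0.000004
|s5 − s4| = 0.000004 < 0.0001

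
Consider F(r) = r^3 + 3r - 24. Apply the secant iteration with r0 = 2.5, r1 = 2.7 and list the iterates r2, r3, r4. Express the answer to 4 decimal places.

F(2.5) = -0.875000, F(2.7) = 3.783000
r2 = 2.700000 − 3.783000·(2.700000 − 2.500000) / (3.783000 − (-0.875000)) = 2.700000 − (0.756600)/(4.658000) = 2.537570
F(2.537570) = -0.047218
r3 = 2.537570 − (-0.047218)·(2.537570 − 2.700000) / (-0.047218 − 3.783000) = 2.537570 − (0.007670)/(-3.830218) = 2.539572
F(2.539572) = -0.002498
r4 = 2.539572 − (-0.002498)·(2.539572 − 2.537570) / (-0.002498 − (-0.047218)) = 2.539572 − (-0.000005)/(0.044720) = 2.539684

2.5376, 2.5396, 2.5397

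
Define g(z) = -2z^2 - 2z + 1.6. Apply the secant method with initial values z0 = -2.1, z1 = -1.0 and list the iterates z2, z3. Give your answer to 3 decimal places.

g(-2.1) = -3.02000, g(-1.0) = 1.60000
z2 = -1.00000 − 1.60000·(-1.00000 − (-2.10000)) / (1.60000 − (-3.02000)) = -1.00000 − (1.76000)/(4.62000) = -1.38095
g(-1.38095) = 0.54785
z3 = -1.38095 − 0.54785·(-1.38095 − (-1.00000)) / (0.54785 − 1.60000) = -1.38095 − (-0.20870)/(-1.05215) = -1.57931

-1.381, -1.579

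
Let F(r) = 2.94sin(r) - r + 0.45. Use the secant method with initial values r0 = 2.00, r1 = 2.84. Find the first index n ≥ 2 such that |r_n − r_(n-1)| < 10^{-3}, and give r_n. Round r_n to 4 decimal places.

n = 5, r_n = 2.4113

F(2.00) = 1.123334, F(2.84) = -1.516698
r2 = 2.840000 − (-1.516698)·(0.840000)/(-2.640033) = 2.357420;  |Δ| = 0.482580
F(2.357420) = 0.168924
r3 = 2.357420 − 0.168924·(-0.482580)/(1.685623) = 2.405782;  |Δ| = 0.048362
F(2.405782) = 0.017512
r4 = 2.405782 − 0.017512·(0.048362)/(-0.151412) = 2.411375;  |Δ| = 0.005594
F(2.411375) = -0.000302
r5 = 2.411375 − (-0.000302)·(0.005594)/(-0.017815) = 2.411280;  |Δ| = 0.000095
|r5 − r4| = 0.000095 < 10^{-3}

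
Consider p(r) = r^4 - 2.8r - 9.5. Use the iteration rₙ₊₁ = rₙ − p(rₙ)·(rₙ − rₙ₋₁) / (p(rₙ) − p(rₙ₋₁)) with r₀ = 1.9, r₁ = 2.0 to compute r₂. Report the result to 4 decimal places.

1.9665

p(1.9) = -1.787900, p(2.0) = 0.900000
r₂ = 2.000000 − 0.900000·(2.000000 − 1.900000) / (0.900000 − (-1.787900)) = 2.000000 − (0.090000)/(2.687900) = 1.966517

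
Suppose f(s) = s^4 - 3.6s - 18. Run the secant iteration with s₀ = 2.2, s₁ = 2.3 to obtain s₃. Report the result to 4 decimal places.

2.2611

f(2.2) = -2.494400, f(2.3) = 1.704100
s₂ = 2.300000 − 1.704100·(2.300000 − 2.200000) / (1.704100 − (-2.494400)) = 2.300000 − (0.170410)/(4.198500) = 2.259412
f(2.259412) = -0.073457
s₃ = 2.259412 − (-0.073457)·(2.259412 − 2.300000) / (-0.073457 − 1.704100) = 2.259412 − (0.002982)/(-1.777557) = 2.261089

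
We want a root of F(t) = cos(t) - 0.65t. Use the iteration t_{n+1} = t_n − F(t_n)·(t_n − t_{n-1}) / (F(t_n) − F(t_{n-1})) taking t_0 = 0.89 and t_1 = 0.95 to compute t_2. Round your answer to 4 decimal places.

0.9252

F(0.89) = 0.050912, F(0.95) = -0.035817
t_2 = 0.950000 − (-0.035817)·(0.950000 − 0.890000) / (-0.035817 − 0.050912) = 0.950000 − (-0.002149)/(-0.086729) = 0.925221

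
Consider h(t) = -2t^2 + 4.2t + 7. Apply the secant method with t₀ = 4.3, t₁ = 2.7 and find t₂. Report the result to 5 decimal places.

3.08367

h(4.3) = -11.9200000, h(2.7) = 3.7600000
t₂ = 2.7000000 − 3.7600000·(2.7000000 − 4.3000000) / (3.7600000 − (-11.9200000)) = 2.7000000 − (-6.0160000)/(15.6800000) = 3.0836735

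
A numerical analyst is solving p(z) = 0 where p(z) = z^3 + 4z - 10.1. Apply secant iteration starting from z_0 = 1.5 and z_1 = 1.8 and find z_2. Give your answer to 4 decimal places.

p(1.5) = -0.725000, p(1.8) = 2.932000
z_2 = 1.800000 − 2.932000·(1.800000 − 1.500000) / (2.932000 − (-0.725000)) = 1.800000 − (0.879600)/(3.657000) = 1.559475

1.5595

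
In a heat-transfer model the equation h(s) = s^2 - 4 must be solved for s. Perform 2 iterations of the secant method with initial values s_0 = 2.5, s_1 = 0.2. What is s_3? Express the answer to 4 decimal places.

2.3214

h(2.5) = 2.250000, h(0.2) = -3.960000
s_2 = 0.200000 − (-3.960000)·(0.200000 − 2.500000) / (-3.960000 − 2.250000) = 0.200000 − (9.108000)/(-6.210000) = 1.666667
h(1.666667) = -1.222222
s_3 = 1.666667 − (-1.222222)·(1.666667 − 0.200000) / (-1.222222 − (-3.960000)) = 1.666667 − (-1.792593)/(2.737778) = 2.321429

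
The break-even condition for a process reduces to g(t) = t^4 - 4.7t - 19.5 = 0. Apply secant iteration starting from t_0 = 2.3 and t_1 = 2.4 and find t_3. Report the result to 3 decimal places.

2.351

g(2.3) = -2.32590, g(2.4) = 2.39760
t_2 = 2.40000 − 2.39760·(2.40000 − 2.30000) / (2.39760 − (-2.32590)) = 2.40000 − (0.23976)/(4.72350) = 2.34924
g(2.34924) = -0.08281
t_3 = 2.34924 − (-0.08281)·(2.34924 − 2.40000) / (-0.08281 − 2.39760) = 2.34924 − (0.00420)/(-2.48041) = 2.35094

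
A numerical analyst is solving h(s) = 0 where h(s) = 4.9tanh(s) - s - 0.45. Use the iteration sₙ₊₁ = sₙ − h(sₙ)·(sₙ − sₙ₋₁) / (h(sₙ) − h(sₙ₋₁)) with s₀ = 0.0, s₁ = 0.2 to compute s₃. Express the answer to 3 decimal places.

0.116

h(0.0) = -0.45000, h(0.2) = 0.31714
s₂ = 0.20000 − 0.31714·(0.20000 − 0.00000) / (0.31714 − (-0.45000)) = 0.20000 − (0.06343)/(0.76714) = 0.11732
h(0.11732) = 0.00492
s₃ = 0.11732 − 0.00492·(0.11732 − 0.20000) / (0.00492 − 0.31714) = 0.11732 − (-0.00041)/(-0.31222) = 0.11602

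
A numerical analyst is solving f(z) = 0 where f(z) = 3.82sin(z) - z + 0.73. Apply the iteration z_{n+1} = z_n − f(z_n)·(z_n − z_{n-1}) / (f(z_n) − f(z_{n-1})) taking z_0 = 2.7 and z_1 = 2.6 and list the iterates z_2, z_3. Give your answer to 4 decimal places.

2.6227, 2.6231

f(2.7) = -0.337409, f(2.6) = 0.099215
z_2 = 2.600000 − 0.099215·(2.600000 − 2.700000) / (0.099215 − (-0.337409)) = 2.600000 − (-0.009922)/(0.436624) = 2.622723
f(2.622723) = 0.001610
z_3 = 2.622723 − 0.001610·(2.622723 − 2.600000) / (0.001610 − 0.099215) = 2.622723 − (0.000037)/(-0.097606) = 2.623098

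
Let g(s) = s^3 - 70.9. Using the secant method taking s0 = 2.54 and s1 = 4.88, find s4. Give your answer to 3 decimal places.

g(2.54) = -54.51294, g(4.88) = 45.31427
s2 = 4.88000 − 45.31427·(4.88000 − 2.54000) / (45.31427 − (-54.51294)) = 4.88000 − (106.03540)/(99.82721) = 3.81781
g(3.81781) = -15.25282
s3 = 3.81781 − (-15.25282)·(3.81781 − 4.88000) / (-15.25282 − 45.31427) = 3.81781 − (16.20138)/(-60.56709) = 4.08531
g(4.08531) = -2.71739
s4 = 4.08531 − (-2.71739)·(4.08531 − 3.81781) / (-2.71739 − (-15.25282)) = 4.08531 − (-0.72689)/(12.53543) = 4.14329

4.143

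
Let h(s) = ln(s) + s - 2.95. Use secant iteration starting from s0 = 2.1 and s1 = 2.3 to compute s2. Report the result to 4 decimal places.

h(2.1) = -0.108063, h(2.3) = 0.182909
s2 = 2.300000 − 0.182909·(2.300000 − 2.100000) / (0.182909 − (-0.108063)) = 2.300000 − (0.036582)/(0.290972) = 2.174277

2.1743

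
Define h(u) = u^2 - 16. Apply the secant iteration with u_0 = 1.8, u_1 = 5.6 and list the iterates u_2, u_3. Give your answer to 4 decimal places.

3.5243, 3.9166

h(1.8) = -12.760000, h(5.6) = 15.360000
u_2 = 5.600000 − 15.360000·(5.600000 − 1.800000) / (15.360000 − (-12.760000)) = 5.600000 − (58.368000)/(28.120000) = 3.524324
h(3.524324) = -3.579138
u_3 = 3.524324 − (-3.579138)·(3.524324 − 5.600000) / (-3.579138 − 15.360000) = 3.524324 − (7.429130)/(-18.939138) = 3.916588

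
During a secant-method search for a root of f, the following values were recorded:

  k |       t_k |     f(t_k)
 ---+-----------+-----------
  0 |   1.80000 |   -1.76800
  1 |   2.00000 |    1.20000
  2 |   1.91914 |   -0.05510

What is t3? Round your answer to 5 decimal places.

t3 = 1.91914 − (-0.05510)·(1.91914 − 2.00000) / (-0.05510 − 1.20000)
   = 1.91914 − (0.0044554)/(-1.2551000) = 1.9226898

1.92269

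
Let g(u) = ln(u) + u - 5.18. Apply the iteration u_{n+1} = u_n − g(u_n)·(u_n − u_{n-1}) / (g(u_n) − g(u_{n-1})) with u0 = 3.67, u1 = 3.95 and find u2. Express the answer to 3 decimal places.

g(3.67) = -0.20981, g(3.95) = 0.14372
u2 = 3.95000 − 0.14372·(3.95000 − 3.67000) / (0.14372 − (-0.20981)) = 3.95000 − (0.04024)/(0.35352) = 3.83617

3.836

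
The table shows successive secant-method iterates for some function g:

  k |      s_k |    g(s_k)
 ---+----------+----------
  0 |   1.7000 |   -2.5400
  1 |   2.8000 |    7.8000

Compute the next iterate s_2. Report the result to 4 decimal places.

1.9702

s_2 = 2.8000 − 7.8000·(2.8000 − 1.7000) / (7.8000 − (-2.5400))
   = 2.8000 − (8.580000)/(10.340000) = 1.970213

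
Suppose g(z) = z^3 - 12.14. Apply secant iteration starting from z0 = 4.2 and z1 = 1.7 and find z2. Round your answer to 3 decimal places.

1.961

g(4.2) = 61.94800, g(1.7) = -7.22700
z2 = 1.70000 − (-7.22700)·(1.70000 − 4.20000) / (-7.22700 − 61.94800) = 1.70000 − (18.06750)/(-69.17500) = 1.96119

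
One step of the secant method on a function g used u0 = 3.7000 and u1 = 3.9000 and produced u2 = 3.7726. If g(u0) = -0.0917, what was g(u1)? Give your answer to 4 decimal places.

0.1609

The secant line through (3.7000, -0.0917) and (3.9000, g(u1)) crosses zero at u2 = 3.7726.
So (3.7000, -0.0917), (3.9000, g(u1)), (3.7726, 0) are collinear:
g(u1) = -0.0917 · (3.9000 − 3.7726) / (3.7000 − 3.7726) = -0.0917 · (0.127400)/(-0.072600) = 0.160917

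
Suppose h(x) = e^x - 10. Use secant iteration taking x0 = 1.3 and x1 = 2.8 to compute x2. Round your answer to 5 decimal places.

h(1.3) = -6.3307033, h(2.8) = 6.4446468
x2 = 2.8000000 − 6.4446468·(2.8000000 − 1.3000000) / (6.4446468 − (-6.3307033)) = 2.8000000 − (9.6669702)/(12.7753501) = 2.0433107

2.04331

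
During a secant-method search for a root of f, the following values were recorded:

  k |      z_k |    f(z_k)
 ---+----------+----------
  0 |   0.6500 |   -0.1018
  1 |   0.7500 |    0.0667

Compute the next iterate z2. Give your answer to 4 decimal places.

z2 = 0.7500 − 0.0667·(0.7500 − 0.6500) / (0.0667 − (-0.1018))
   = 0.7500 − (0.006670)/(0.168500) = 0.710415

0.7104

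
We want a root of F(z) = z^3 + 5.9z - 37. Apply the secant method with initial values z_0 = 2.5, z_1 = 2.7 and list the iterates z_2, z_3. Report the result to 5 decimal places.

F(2.5) = -6.6250000, F(2.7) = -1.3870000
z_2 = 2.7000000 − (-1.3870000)·(2.7000000 − 2.5000000) / (-1.3870000 − (-6.6250000)) = 2.7000000 − (-0.2774000)/(5.2380000) = 2.7529591
F(2.7529591) = 0.1065418
z_3 = 2.7529591 − 0.1065418·(2.7529591 − 2.7000000) / (0.1065418 − (-1.3870000)) = 2.7529591 − (0.0056424)/(1.4935418) = 2.7491813

2.75296, 2.74918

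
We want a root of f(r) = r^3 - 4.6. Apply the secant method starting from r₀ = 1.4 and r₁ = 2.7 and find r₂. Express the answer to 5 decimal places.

f(1.4) = -1.8560000, f(2.7) = 15.0830000
r₂ = 2.7000000 − 15.0830000·(2.7000000 − 1.4000000) / (15.0830000 − (-1.8560000)) = 2.7000000 − (19.6079000)/(16.9390000) = 1.5424405

1.54244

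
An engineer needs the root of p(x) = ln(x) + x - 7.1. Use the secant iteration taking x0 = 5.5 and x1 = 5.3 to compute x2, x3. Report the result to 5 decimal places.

p(5.5) = 0.1047481, p(5.3) = -0.1322932
x2 = 5.3000000 − (-0.1322932)·(5.3000000 − 5.5000000) / (-0.1322932 − 0.1047481) = 5.3000000 − (0.0264586)/(-0.2370413) = 5.4116204
p(5.4116204) = 0.0001689
x3 = 5.4116204 − 0.0001689·(5.4116204 − 5.3000000) / (0.0001689 − (-0.1322932)) = 5.4116204 − (0.0000189)/(0.1324621) = 5.4114780

5.41162, 5.41148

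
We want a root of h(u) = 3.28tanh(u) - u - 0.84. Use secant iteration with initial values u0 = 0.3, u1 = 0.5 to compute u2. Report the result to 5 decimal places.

h(0.3) = -0.1844946, h(0.5) = 0.1757443
u2 = 0.5000000 − 0.1757443·(0.5000000 − 0.3000000) / (0.1757443 − (-0.1844946)) = 0.5000000 − (0.0351489)/(0.3602389) = 0.4024290

0.40243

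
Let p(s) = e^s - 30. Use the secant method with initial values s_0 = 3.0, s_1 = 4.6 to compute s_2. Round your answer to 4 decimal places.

p(3.0) = -9.914463, p(4.6) = 69.484316
s_2 = 4.600000 − 69.484316·(4.600000 − 3.000000) / (69.484316 − (-9.914463)) = 4.600000 − (111.174905)/(79.398779) = 3.199791

3.1998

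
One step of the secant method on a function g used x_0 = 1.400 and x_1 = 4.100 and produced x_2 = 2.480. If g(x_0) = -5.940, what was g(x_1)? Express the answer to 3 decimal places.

8.910

The secant line through (1.400, -5.940) and (4.100, g(x_1)) crosses zero at x_2 = 2.480.
So (1.400, -5.940), (4.100, g(x_1)), (2.480, 0) are collinear:
g(x_1) = -5.940 · (4.100 − 2.480) / (1.400 − 2.480) = -5.940 · (1.62000)/(-1.08000) = 8.91000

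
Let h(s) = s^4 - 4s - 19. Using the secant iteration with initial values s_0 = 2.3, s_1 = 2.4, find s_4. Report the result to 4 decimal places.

2.3048

h(2.3) = -0.215900, h(2.4) = 4.577600
s_2 = 2.400000 − 4.577600·(2.400000 − 2.300000) / (4.577600 − (-0.215900)) = 2.400000 − (0.457760)/(4.793500) = 2.304504
h(2.304504) = -0.014070
s_3 = 2.304504 − (-0.014070)·(2.304504 − 2.400000) / (-0.014070 − 4.577600) = 2.304504 − (0.001344)/(-4.591670) = 2.304797
h(2.304797) = -0.000913
s_4 = 2.304797 − (-0.000913)·(2.304797 − 2.304504) / (-0.000913 − (-0.014070)) = 2.304797 − (0.000000)/(0.013157) = 2.304817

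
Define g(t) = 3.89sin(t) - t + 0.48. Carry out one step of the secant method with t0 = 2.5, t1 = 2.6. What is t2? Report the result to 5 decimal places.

2.57287

g(2.5) = 0.3080566, g(2.6) = -0.1146997
t2 = 2.6000000 − (-0.1146997)·(2.6000000 − 2.5000000) / (-0.1146997 − 0.3080566) = 2.6000000 − (-0.0114700)/(-0.4227563) = 2.5728686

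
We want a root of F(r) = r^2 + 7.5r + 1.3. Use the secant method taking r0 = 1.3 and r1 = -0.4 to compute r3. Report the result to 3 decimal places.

-0.176

F(1.3) = 12.74000, F(-0.4) = -1.54000
r2 = -0.40000 − (-1.54000)·(-0.40000 − 1.30000) / (-1.54000 − 12.74000) = -0.40000 − (2.61800)/(-14.28000) = -0.21667
F(-0.21667) = -0.27806
r3 = -0.21667 − (-0.27806)·(-0.21667 − (-0.40000)) / (-0.27806 − (-1.54000)) = -0.21667 − (-0.05098)/(1.26194) = -0.17627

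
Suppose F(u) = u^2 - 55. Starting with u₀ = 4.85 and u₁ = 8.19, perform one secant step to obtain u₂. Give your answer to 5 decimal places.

7.26392

F(4.85) = -31.4775000, F(8.19) = 12.0761000
u₂ = 8.1900000 − 12.0761000·(8.1900000 − 4.8500000) / (12.0761000 − (-31.4775000)) = 8.1900000 − (40.3341740)/(43.5536000) = 7.2639187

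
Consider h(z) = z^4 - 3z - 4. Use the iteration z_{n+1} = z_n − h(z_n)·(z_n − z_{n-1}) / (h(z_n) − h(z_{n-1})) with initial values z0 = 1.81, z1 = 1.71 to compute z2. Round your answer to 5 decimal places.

h(1.81) = 1.3028312, h(1.71) = -0.5796392
z2 = 1.7100000 − (-0.5796392)·(1.7100000 − 1.8100000) / (-0.5796392 − 1.3028312) = 1.7100000 − (0.0579639)/(-1.8824704) = 1.7407914

1.74079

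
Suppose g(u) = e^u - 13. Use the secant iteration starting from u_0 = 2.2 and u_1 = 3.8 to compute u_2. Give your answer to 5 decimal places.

g(2.2) = -3.9749865, g(3.8) = 31.7011845
u_2 = 3.8000000 − 31.7011845·(3.8000000 − 2.2000000) / (31.7011845 − (-3.9749865)) = 3.8000000 − (50.7218952)/(35.6761710) = 2.3782696

2.37827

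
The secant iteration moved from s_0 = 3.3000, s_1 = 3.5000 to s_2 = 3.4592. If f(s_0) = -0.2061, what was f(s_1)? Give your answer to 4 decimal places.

The secant line through (3.3000, -0.2061) and (3.5000, f(s_1)) crosses zero at s_2 = 3.4592.
So (3.3000, -0.2061), (3.5000, f(s_1)), (3.4592, 0) are collinear:
f(s_1) = -0.2061 · (3.5000 − 3.4592) / (3.3000 − 3.4592) = -0.2061 · (0.040800)/(-0.159200) = 0.052820

0.0528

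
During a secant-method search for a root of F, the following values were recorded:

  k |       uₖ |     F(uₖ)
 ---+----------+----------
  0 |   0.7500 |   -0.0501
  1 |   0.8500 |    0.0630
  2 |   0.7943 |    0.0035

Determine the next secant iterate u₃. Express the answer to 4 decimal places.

u₃ = 0.7943 − 0.0035·(0.7943 − 0.8500) / (0.0035 − 0.0630)
   = 0.7943 − (-0.000195)/(-0.059500) = 0.791024

0.7910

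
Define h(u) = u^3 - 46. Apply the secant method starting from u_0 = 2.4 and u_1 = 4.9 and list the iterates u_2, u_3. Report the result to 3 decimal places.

3.175, 3.457

h(2.4) = -32.17600, h(4.9) = 71.64900
u_2 = 4.90000 − 71.64900·(4.90000 − 2.40000) / (71.64900 − (-32.17600)) = 4.90000 − (179.12250)/(103.82500) = 3.17477
h(3.17477) = -14.00111
u_3 = 3.17477 − (-14.00111)·(3.17477 − 4.90000) / (-14.00111 − 71.64900) = 3.17477 − (24.15521)/(-85.65011) = 3.45679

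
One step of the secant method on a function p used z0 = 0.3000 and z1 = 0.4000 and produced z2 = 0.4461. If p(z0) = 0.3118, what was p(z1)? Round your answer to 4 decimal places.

The secant line through (0.3000, 0.3118) and (0.4000, p(z1)) crosses zero at z2 = 0.4461.
So (0.3000, 0.3118), (0.4000, p(z1)), (0.4461, 0) are collinear:
p(z1) = 0.3118 · (0.4000 − 0.4461) / (0.3000 − 0.4461) = 0.3118 · (-0.046100)/(-0.146100) = 0.098385

0.0984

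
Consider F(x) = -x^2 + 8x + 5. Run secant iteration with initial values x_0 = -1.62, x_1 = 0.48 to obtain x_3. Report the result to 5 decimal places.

-0.59863

F(-1.62) = -10.5844000, F(0.48) = 8.6096000
x_2 = 0.4800000 − 8.6096000·(0.4800000 − (-1.6200000)) / (8.6096000 − (-10.5844000)) = 0.4800000 − (18.0801600)/(19.1940000) = -0.4619694
F(-0.4619694) = 1.0908294
x_3 = -0.4619694 − 1.0908294·(-0.4619694 − 0.4800000) / (1.0908294 − 8.6096000) = -0.4619694 − (-1.0275279)/(-7.5187706) = -0.5986311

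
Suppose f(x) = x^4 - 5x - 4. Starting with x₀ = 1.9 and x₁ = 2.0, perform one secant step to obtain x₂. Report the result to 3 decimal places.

f(1.9) = -0.46790, f(2.0) = 2.00000
x₂ = 2.00000 − 2.00000·(2.00000 − 1.90000) / (2.00000 − (-0.46790)) = 2.00000 − (0.20000)/(2.46790) = 1.91896

1.919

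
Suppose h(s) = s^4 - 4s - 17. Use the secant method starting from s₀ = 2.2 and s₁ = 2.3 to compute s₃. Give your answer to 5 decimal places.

h(2.2) = -2.3744000, h(2.3) = 1.7841000
s₂ = 2.3000000 − 1.7841000·(2.3000000 − 2.2000000) / (1.7841000 − (-2.3744000)) = 2.3000000 − (0.1784100)/(4.1585000) = 2.2570975
h(2.2570975) = -0.0745701
s₃ = 2.2570975 − (-0.0745701)·(2.2570975 − 2.3000000) / (-0.0745701 − 1.7841000) = 2.2570975 − (0.0031992)/(-1.8586701) = 2.2588188

2.25882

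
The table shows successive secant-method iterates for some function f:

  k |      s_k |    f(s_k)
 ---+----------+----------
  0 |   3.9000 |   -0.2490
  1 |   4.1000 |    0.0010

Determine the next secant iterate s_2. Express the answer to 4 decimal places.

s_2 = 4.1000 − 0.0010·(4.1000 − 3.9000) / (0.0010 − (-0.2490))
   = 4.1000 − (0.000200)/(0.250000) = 4.099200

4.0992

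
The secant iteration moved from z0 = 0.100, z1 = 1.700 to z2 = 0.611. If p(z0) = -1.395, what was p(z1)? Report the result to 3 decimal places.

The secant line through (0.100, -1.395) and (1.700, p(z1)) crosses zero at z2 = 0.611.
So (0.100, -1.395), (1.700, p(z1)), (0.611, 0) are collinear:
p(z1) = -1.395 · (1.700 − 0.611) / (0.100 − 0.611) = -1.395 · (1.08900)/(-0.51100) = 2.97291

2.973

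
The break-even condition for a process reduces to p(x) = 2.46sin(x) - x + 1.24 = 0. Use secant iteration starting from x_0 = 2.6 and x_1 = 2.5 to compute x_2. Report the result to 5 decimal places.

p(2.6) = -0.0918666, p(2.5) = 0.2122415
x_2 = 2.5000000 − 0.2122415·(2.5000000 − 2.6000000) / (0.2122415 − (-0.0918666)) = 2.5000000 − (-0.0212241)/(0.3041081) = 2.5697915

2.56979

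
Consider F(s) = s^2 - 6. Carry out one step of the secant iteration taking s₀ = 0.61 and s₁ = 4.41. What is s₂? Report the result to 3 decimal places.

F(0.61) = -5.62790, F(4.41) = 13.44810
s₂ = 4.41000 − 13.44810·(4.41000 − 0.61000) / (13.44810 − (-5.62790)) = 4.41000 − (51.10278)/(19.07600) = 1.73110

1.731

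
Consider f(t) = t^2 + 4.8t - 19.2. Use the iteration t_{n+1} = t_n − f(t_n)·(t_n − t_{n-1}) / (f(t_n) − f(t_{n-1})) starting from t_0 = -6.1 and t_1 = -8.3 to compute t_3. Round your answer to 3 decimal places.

-7.386

f(-6.1) = -11.27000, f(-8.3) = 9.85000
t_2 = -8.30000 − 9.85000·(-8.30000 − (-6.10000)) / (9.85000 − (-11.27000)) = -8.30000 − (-21.67000)/(21.12000) = -7.27396
f(-7.27396) = -1.20453
t_3 = -7.27396 − (-1.20453)·(-7.27396 − (-8.30000)) / (-1.20453 − 9.85000) = -7.27396 − (-1.23590)/(-11.05453) = -7.38576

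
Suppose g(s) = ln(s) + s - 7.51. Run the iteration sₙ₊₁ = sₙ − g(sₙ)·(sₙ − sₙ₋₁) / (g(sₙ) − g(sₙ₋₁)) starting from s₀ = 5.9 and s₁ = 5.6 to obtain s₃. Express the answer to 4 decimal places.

5.7592

g(5.9) = 0.164952, g(5.6) = -0.187233
s₂ = 5.600000 − (-0.187233)·(5.600000 − 5.900000) / (-0.187233 − 0.164952) = 5.600000 − (0.056170)/(-0.352186) = 5.759490
g(5.759490) = 0.000339
s₃ = 5.759490 − 0.000339·(5.759490 − 5.600000) / (0.000339 − (-0.187233)) = 5.759490 − (0.000054)/(0.187572) = 5.759202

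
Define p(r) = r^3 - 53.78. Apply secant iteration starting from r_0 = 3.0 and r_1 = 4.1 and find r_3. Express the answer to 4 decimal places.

p(3.0) = -26.780000, p(4.1) = 15.141000
r_2 = 4.100000 − 15.141000·(4.100000 − 3.000000) / (15.141000 − (-26.780000)) = 4.100000 − (16.655100)/(41.921000) = 3.702703
p(3.702703) = -3.015919
r_3 = 3.702703 − (-3.015919)·(3.702703 − 4.100000) / (-3.015919 − 15.141000) = 3.702703 − (1.198216)/(-18.156919) = 3.768695

3.7687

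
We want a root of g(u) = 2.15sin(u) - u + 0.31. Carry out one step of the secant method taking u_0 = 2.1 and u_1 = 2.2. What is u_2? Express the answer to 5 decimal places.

2.13028

g(2.1) = 0.0659001, g(2.2) = -0.1517327
u_2 = 2.2000000 − (-0.1517327)·(2.2000000 − 2.1000000) / (-0.1517327 − 0.0659001) = 2.2000000 − (-0.0151733)/(-0.2176329) = 2.1302804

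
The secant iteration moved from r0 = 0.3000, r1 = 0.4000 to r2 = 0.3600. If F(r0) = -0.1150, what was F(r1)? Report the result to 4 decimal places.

The secant line through (0.3000, -0.1150) and (0.4000, F(r1)) crosses zero at r2 = 0.3600.
So (0.3000, -0.1150), (0.4000, F(r1)), (0.3600, 0) are collinear:
F(r1) = -0.1150 · (0.4000 − 0.3600) / (0.3000 − 0.3600) = -0.1150 · (0.040000)/(-0.060000) = 0.076667

0.0767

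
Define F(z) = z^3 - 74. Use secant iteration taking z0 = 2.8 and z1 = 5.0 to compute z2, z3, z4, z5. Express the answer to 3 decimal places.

3.911, 4.148, 4.202, 4.198

F(2.8) = -52.04800, F(5.0) = 51.00000
z2 = 5.00000 − 51.00000·(5.00000 − 2.80000) / (51.00000 − (-52.04800)) = 5.00000 − (112.20000)/(103.04800) = 3.91119
F(3.91119) = -14.16907
z3 = 3.91119 − (-14.16907)·(3.91119 − 5.00000) / (-14.16907 − 51.00000) = 3.91119 − (15.42747)/(-65.16907) = 4.14792
F(4.14792) = -2.63420
z4 = 4.14792 − (-2.63420)·(4.14792 − 3.91119) / (-2.63420 − (-14.16907)) = 4.14792 − (-0.62359)/(11.53487) = 4.20198
F(4.20198) = 0.19275
z5 = 4.20198 − 0.19275·(4.20198 − 4.14792) / (0.19275 − (-2.63420)) = 4.20198 − (0.01042)/(2.82695) = 4.19829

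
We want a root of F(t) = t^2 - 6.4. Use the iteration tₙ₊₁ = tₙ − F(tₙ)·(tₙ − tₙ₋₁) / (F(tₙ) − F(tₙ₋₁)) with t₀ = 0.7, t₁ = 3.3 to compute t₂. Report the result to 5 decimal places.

2.17750

F(0.7) = -5.9100000, F(3.3) = 4.4900000
t₂ = 3.3000000 − 4.4900000·(3.3000000 − 0.7000000) / (4.4900000 − (-5.9100000)) = 3.3000000 − (11.6740000)/(10.4000000) = 2.1775000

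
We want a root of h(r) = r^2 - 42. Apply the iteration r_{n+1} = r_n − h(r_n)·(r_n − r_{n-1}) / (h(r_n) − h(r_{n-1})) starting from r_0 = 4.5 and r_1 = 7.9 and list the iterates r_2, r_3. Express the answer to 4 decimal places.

h(4.5) = -21.750000, h(7.9) = 20.410000
r_2 = 7.900000 − 20.410000·(7.900000 − 4.500000) / (20.410000 − (-21.750000)) = 7.900000 − (69.394000)/(42.160000) = 6.254032
h(6.254032) = -2.887081
r_3 = 6.254032 − (-2.887081)·(6.254032 − 7.900000) / (-2.887081 − 20.410000) = 6.254032 − (4.752041)/(-23.297081) = 6.458008

6.2540, 6.4580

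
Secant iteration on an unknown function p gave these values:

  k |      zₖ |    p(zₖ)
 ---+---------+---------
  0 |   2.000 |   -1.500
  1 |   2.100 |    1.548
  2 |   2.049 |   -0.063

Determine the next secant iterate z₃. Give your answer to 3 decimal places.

z₃ = 2.049 − (-0.063)·(2.049 − 2.100) / (-0.063 − 1.548)
   = 2.049 − (0.00321)/(-1.61100) = 2.05099

2.051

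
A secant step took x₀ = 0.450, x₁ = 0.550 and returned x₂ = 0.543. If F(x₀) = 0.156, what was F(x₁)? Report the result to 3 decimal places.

The secant line through (0.450, 0.156) and (0.550, F(x₁)) crosses zero at x₂ = 0.543.
So (0.450, 0.156), (0.550, F(x₁)), (0.543, 0) are collinear:
F(x₁) = 0.156 · (0.550 − 0.543) / (0.450 − 0.543) = 0.156 · (0.00700)/(-0.09300) = -0.01174

-0.012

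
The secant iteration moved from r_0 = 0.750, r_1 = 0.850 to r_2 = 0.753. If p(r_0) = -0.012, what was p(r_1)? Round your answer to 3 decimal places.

0.388

The secant line through (0.750, -0.012) and (0.850, p(r_1)) crosses zero at r_2 = 0.753.
So (0.750, -0.012), (0.850, p(r_1)), (0.753, 0) are collinear:
p(r_1) = -0.012 · (0.850 − 0.753) / (0.750 − 0.753) = -0.012 · (0.09700)/(-0.00300) = 0.38800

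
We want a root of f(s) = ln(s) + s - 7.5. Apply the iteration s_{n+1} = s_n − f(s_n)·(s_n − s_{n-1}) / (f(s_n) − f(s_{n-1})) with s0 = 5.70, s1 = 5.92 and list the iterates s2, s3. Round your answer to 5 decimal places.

5.75079, 5.75068

f(5.70) = -0.0595338, f(5.92) = 0.1983364
s2 = 5.9200000 − 0.1983364·(5.9200000 − 5.7000000) / (0.1983364 − (-0.0595338)) = 5.9200000 − (0.0436340)/(0.2578703) = 5.7507908
f(5.7507908) = 0.0001282
s3 = 5.7507908 − 0.0001282·(5.7507908 − 5.9200000) / (0.0001282 − 0.1983364) = 5.7507908 − (-0.0000217)/(-0.1982083) = 5.7506814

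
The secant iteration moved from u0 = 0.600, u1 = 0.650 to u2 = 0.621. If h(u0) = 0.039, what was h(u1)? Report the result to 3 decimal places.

-0.054

The secant line through (0.600, 0.039) and (0.650, h(u1)) crosses zero at u2 = 0.621.
So (0.600, 0.039), (0.650, h(u1)), (0.621, 0) are collinear:
h(u1) = 0.039 · (0.650 − 0.621) / (0.600 − 0.621) = 0.039 · (0.02900)/(-0.02100) = -0.05386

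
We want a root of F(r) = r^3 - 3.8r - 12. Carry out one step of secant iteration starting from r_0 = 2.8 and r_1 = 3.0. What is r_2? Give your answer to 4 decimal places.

F(2.8) = -0.688000, F(3.0) = 3.600000
r_2 = 3.000000 − 3.600000·(3.000000 − 2.800000) / (3.600000 − (-0.688000)) = 3.000000 − (0.720000)/(4.288000) = 2.832090

2.8321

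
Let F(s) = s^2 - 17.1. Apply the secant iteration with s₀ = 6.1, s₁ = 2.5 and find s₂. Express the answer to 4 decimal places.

3.7616

F(6.1) = 20.110000, F(2.5) = -10.850000
s₂ = 2.500000 − (-10.850000)·(2.500000 − 6.100000) / (-10.850000 − 20.110000) = 2.500000 − (39.060000)/(-30.960000) = 3.761628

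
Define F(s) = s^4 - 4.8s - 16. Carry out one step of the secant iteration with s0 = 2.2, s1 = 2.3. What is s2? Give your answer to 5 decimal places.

F(2.2) = -3.1344000, F(2.3) = 0.9441000
s2 = 2.3000000 − 0.9441000·(2.3000000 − 2.2000000) / (0.9441000 − (-3.1344000)) = 2.3000000 − (0.0944100)/(4.0785000) = 2.2768518

2.27685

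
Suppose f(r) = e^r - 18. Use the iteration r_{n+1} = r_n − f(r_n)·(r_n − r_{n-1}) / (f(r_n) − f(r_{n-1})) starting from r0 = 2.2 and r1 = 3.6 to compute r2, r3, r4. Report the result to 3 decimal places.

f(2.2) = -8.97499, f(3.6) = 18.59823
r2 = 3.60000 − 18.59823·(3.60000 − 2.20000) / (18.59823 − (-8.97499)) = 3.60000 − (26.03753)/(27.57322) = 2.65570
f(2.65570) = -3.76512
r3 = 2.65570 − (-3.76512)·(2.65570 − 3.60000) / (-3.76512 − 18.59823) = 2.65570 − (3.55542)/(-22.36336) = 2.81468
f(2.81468) = -1.31217
r4 = 2.81468 − (-1.31217)·(2.81468 − 2.65570) / (-1.31217 − (-3.76512)) = 2.81468 − (-0.20862)/(2.45295) = 2.89973

2.656, 2.815, 2.900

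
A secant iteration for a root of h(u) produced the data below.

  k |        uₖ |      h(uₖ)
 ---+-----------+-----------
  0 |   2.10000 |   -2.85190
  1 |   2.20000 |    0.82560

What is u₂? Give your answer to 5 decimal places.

2.17755

u₂ = 2.20000 − 0.82560·(2.20000 − 2.10000) / (0.82560 − (-2.85190))
   = 2.20000 − (0.0825600)/(3.6775000) = 2.1775500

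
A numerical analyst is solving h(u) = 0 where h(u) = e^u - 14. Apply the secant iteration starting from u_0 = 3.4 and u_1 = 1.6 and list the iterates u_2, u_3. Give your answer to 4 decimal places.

h(3.4) = 15.964100, h(1.6) = -9.046968
u_2 = 1.600000 − (-9.046968)·(1.600000 − 3.400000) / (-9.046968 − 15.964100) = 1.600000 − (16.284542)/(-25.011068) = 2.251093
h(2.251093) = -4.501884
u_3 = 2.251093 − (-4.501884)·(2.251093 − 1.600000) / (-4.501884 − (-9.046968)) = 2.251093 − (-2.931147)/(4.545083) = 2.895999

2.2511, 2.8960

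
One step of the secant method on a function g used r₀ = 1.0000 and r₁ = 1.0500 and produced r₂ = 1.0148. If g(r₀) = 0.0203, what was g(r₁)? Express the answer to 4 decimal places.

The secant line through (1.0000, 0.0203) and (1.0500, g(r₁)) crosses zero at r₂ = 1.0148.
So (1.0000, 0.0203), (1.0500, g(r₁)), (1.0148, 0) are collinear:
g(r₁) = 0.0203 · (1.0500 − 1.0148) / (1.0000 − 1.0148) = 0.0203 · (0.035200)/(-0.014800) = -0.048281

-0.0483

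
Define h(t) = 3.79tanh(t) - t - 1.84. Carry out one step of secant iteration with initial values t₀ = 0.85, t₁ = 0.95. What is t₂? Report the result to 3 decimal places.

0.934

h(0.85) = -0.07085, h(0.95) = 0.01378
t₂ = 0.95000 − 0.01378·(0.95000 − 0.85000) / (0.01378 − (-0.07085)) = 0.95000 − (0.00138)/(0.08462) = 0.93372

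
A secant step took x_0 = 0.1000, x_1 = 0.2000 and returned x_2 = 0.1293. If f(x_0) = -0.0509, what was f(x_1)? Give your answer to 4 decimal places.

The secant line through (0.1000, -0.0509) and (0.2000, f(x_1)) crosses zero at x_2 = 0.1293.
So (0.1000, -0.0509), (0.2000, f(x_1)), (0.1293, 0) are collinear:
f(x_1) = -0.0509 · (0.2000 − 0.1293) / (0.1000 − 0.1293) = -0.0509 · (0.070700)/(-0.029300) = 0.122820

0.1228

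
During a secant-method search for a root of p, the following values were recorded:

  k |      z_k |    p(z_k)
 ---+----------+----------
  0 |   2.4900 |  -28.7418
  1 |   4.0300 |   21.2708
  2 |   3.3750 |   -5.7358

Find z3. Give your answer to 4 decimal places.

3.5141

z3 = 3.3750 − (-5.7358)·(3.3750 − 4.0300) / (-5.7358 − 21.2708)
   = 3.3750 − (3.756949)/(-27.006600) = 3.514112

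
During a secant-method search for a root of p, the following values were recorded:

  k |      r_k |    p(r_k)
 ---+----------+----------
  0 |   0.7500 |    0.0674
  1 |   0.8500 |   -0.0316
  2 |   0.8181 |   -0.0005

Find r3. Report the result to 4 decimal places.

0.8176

r3 = 0.8181 − (-0.0005)·(0.8181 − 0.8500) / (-0.0005 − (-0.0316))
   = 0.8181 − (0.000016)/(0.031100) = 0.817587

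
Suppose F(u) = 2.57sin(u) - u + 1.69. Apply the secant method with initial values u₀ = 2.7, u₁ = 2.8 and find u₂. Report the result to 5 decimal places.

2.72619

F(2.7) = 0.0883663, F(2.8) = -0.2490805
u₂ = 2.8000000 − (-0.2490805)·(2.8000000 − 2.7000000) / (-0.2490805 − 0.0883663) = 2.8000000 − (-0.0249080)/(-0.3374467) = 2.7261867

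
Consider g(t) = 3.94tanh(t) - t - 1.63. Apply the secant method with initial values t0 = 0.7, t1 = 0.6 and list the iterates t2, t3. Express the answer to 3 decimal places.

0.669, 0.667

g(0.7) = 0.05121, g(0.6) = -0.11402
t2 = 0.60000 − (-0.11402)·(0.60000 − 0.70000) / (-0.11402 − 0.05121) = 0.60000 − (0.01140)/(-0.16523) = 0.66901
g(0.66901) = 0.00324
t3 = 0.66901 − 0.00324·(0.66901 − 0.60000) / (0.00324 − (-0.11402)) = 0.66901 − (0.00022)/(0.11727) = 0.66710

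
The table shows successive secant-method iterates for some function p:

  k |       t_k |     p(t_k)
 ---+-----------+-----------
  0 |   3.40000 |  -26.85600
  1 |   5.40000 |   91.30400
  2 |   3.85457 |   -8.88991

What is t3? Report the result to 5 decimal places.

t3 = 3.85457 − (-8.88991)·(3.85457 − 5.40000) / (-8.88991 − 91.30400)
   = 3.85457 − (13.7387336)/(-100.1939100) = 3.9916914

3.99169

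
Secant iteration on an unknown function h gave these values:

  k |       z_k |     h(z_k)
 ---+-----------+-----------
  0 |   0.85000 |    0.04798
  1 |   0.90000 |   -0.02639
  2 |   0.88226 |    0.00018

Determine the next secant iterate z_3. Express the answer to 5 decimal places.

z_3 = 0.88226 − 0.00018·(0.88226 − 0.90000) / (0.00018 − (-0.02639))
   = 0.88226 − (-0.0000032)/(0.0265700) = 0.8823802

0.88238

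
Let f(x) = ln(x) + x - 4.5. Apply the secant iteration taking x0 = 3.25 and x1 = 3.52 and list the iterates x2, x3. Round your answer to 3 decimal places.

3.305, 3.305

f(3.25) = -0.07135, f(3.52) = 0.27846
x2 = 3.52000 − 0.27846·(3.52000 − 3.25000) / (0.27846 − (-0.07135)) = 3.52000 − (0.07518)/(0.34981) = 3.30507
f(3.30507) = 0.00053
x3 = 3.30507 − 0.00053·(3.30507 − 3.52000) / (0.00053 − 0.27846) = 3.30507 − (-0.00011)/(-0.27794) = 3.30466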